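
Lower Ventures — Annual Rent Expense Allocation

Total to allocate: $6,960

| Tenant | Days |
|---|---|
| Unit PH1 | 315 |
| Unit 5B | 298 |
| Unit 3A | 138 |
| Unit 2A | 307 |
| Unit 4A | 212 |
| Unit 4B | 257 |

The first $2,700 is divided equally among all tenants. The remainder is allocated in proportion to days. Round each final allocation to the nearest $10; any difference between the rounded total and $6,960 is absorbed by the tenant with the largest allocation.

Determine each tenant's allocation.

$2,700 shared equally gives $450 per tenant.
Remainder $4,260 by days (total 1,527): Unit PH1 878.78 → $880; Unit 5B 831.36 → $830; Unit 3A 384.99 → $380; Unit 2A 856.46 → $860; Unit 4A 591.43 → $590; Unit 4B 716.97 → $720.
Totals: Unit PH1 $450 + $880 = $1,330; Unit 5B $450 + $830 = $1,280; Unit 3A $450 + $380 = $830; Unit 2A $450 + $860 = $1,310; Unit 4A $450 + $590 = $1,040; Unit 4B $450 + $720 = $1,170.

Unit PH1: $1,330 | Unit 5B: $1,280 | Unit 3A: $830 | Unit 2A: $1,310 | Unit 4A: $1,040 | Unit 4B: $1,170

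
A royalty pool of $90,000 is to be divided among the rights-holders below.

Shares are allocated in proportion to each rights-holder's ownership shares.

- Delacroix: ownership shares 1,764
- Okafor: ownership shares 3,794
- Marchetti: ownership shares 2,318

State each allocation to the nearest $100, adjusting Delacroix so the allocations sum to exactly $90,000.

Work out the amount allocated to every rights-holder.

Delacroix: $20,100 · Okafor: $43,400 · Marchetti: $26,500

Sum of ownership shares: 7,876.
Raw shares: Delacroix 1,764/7,876 × $90,000 = 20,157.44; Okafor 3,794/7,876 × $90,000 = 43,354.49; Marchetti 2,318/7,876 × $90,000 = 26,488.07.
After rounding ($100): Delacroix $20,200; Okafor $43,400; Marchetti $26,500. Sum = $90,100.
Difference $90,000 − $90,100 = −$100 applied to Delacroix: Delacroix becomes $20,100.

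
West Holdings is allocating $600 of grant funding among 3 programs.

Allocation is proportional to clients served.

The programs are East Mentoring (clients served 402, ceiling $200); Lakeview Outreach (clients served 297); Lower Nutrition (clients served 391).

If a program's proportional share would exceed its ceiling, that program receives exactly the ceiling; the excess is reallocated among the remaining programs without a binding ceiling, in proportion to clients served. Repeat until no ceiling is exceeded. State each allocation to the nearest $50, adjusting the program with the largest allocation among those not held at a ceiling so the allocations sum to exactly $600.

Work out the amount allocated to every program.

East Mentoring: $200 · Lakeview Outreach: $150 · Lower Nutrition: $250

Sum of clients served: 1,090.
Unconstrained shares: East Mentoring 221.28; Lakeview Outreach 163.49; Lower Nutrition 215.23.
Cap binds for East Mentoring ($200); balance $400 reallocated over remaining clients served 688.
Remaining shares: Lakeview Outreach 172.67 → $150; Lower Nutrition 227.33 → $250.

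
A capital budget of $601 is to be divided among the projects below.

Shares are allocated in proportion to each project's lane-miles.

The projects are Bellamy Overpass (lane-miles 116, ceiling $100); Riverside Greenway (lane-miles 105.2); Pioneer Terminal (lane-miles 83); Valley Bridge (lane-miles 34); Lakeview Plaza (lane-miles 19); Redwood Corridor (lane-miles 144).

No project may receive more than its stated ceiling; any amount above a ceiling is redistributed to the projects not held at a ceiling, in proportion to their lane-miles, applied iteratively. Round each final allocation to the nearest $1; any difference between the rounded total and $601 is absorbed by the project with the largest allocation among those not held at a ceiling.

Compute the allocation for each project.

Total lane-miles = 501.2.
Unconstrained shares: Bellamy Overpass 139.10; Riverside Greenway 126.15; Pioneer Terminal 99.53; Valley Bridge 40.77; Lakeview Plaza 22.78; Redwood Corridor 172.67.
Capped: Bellamy Overpass ($100); balance $501 reallocated over remaining lane-miles 385.2.
Remaining shares: Riverside Greenway 136.83 → $137; Pioneer Terminal 107.95 → $108; Valley Bridge 44.22 → $44; Lakeview Plaza 24.71 → $25; Redwood Corridor 187.29 → $187.

Bellamy Overpass: $100 | Riverside Greenway: $137 | Pioneer Terminal: $108 | Valley Bridge: $44 | Lakeview Plaza: $25 | Redwood Corridor: $187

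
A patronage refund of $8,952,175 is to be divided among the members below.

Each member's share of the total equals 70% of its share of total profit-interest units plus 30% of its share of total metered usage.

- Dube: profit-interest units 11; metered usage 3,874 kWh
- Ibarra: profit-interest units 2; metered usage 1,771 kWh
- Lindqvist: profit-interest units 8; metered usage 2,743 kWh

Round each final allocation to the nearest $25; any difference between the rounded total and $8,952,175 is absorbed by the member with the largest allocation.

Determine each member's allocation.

Totals — profit-interest units 21, metered usage 8,388.
Blended shares (70% profit-interest units + 30% metered usage): Dube 0.5052; Ibarra 0.1300; Lindqvist 0.3648.
Unrounded shares: Dube 4,522,833.48; Ibarra 1,163,846.79; Lindqvist 3,265,494.74.
Rounded to nearest $25: Dube $4,522,825; Ibarra $1,163,850; Lindqvist $3,265,500. Sum = $8,952,175.
Sum already equals the total — no adjustment.

Dube: $4,522,825 | Ibarra: $1,163,850 | Lindqvist: $3,265,500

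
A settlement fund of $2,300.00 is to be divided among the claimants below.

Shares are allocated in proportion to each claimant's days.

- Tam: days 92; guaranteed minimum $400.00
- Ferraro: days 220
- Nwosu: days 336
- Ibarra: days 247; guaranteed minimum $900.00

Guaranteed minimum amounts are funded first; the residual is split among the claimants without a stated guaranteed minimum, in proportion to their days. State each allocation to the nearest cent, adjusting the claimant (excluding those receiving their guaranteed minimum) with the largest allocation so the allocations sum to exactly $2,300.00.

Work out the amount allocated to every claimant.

Tam: $400.00; Ferraro: $395.68; Nwosu: $604.32; Ibarra: $900.00

Fund the minimums — Tam $400.00; Ibarra $900.00. Remaining pool $1,000.00.
Remaining pool split over remaining days 556: Ferraro 395.6835 → $395.68; Nwosu 604.3165 → $604.32.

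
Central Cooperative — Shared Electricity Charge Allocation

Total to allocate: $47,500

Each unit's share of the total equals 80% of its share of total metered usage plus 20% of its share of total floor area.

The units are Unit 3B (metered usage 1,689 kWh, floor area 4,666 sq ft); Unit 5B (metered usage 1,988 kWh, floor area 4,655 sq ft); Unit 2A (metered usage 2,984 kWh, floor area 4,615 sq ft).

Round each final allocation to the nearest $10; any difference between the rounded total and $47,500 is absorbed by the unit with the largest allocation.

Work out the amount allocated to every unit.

Unit 3B: $12,820; Unit 5B: $14,510; Unit 2A: $20,170

Metered usage total 6,661; floor area total 13,936.
Blended shares (80% metered usage + 20% floor area): Unit 3B 0.2698; Unit 5B 0.3056; Unit 2A 0.4246.
Unrounded shares: Unit 3B 12,816.25; Unit 5B 14,514.50; Unit 2A 20,169.26.
At nearest $10: Unit 3B $12,820; Unit 5B $14,510; Unit 2A $20,170. Sum = $47,500.
No rounding difference to absorb.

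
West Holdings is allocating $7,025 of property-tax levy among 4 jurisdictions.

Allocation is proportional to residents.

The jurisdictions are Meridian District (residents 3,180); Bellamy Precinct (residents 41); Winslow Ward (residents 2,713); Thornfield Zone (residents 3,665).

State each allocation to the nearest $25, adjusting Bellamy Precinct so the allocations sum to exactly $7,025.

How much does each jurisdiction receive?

Meridian District: $2,325; Bellamy Precinct: $50; Winslow Ward: $1,975; Thornfield Zone: $2,675

Total residents = 9,599.
Raw shares: Meridian District 3,180/9,599 × $7,025 = 2,327.27; Bellamy Precinct 41/9,599 × $7,025 = 30.01; Winslow Ward 2,713/9,599 × $7,025 = 1,985.50; Thornfield Zone 3,665/9,599 × $7,025 = 2,682.22.
After rounding ($25): Meridian District $2,325; Bellamy Precinct $25; Winslow Ward $1,975; Thornfield Zone $2,675. Sum = $7,000.
Difference $7,025 − $7,000 = +$25 applied to Bellamy Precinct: Bellamy Precinct becomes $50.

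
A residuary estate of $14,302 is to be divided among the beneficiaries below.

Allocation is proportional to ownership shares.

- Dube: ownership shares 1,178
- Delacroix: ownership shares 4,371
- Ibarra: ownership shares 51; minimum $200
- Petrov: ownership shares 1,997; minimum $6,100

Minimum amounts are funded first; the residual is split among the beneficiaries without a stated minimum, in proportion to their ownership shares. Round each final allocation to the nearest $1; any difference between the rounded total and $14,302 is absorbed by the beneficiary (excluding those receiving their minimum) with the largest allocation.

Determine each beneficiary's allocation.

Fund the minimums — Ibarra $200; Petrov $6,100. Balance $8,002.
Balance split over remaining ownership shares 5,549: Dube 1,698.75 → $1,699; Delacroix 6,303.25 → $6,303.

Dube: $1,699 | Delacroix: $6,303 | Ibarra: $200 | Petrov: $6,100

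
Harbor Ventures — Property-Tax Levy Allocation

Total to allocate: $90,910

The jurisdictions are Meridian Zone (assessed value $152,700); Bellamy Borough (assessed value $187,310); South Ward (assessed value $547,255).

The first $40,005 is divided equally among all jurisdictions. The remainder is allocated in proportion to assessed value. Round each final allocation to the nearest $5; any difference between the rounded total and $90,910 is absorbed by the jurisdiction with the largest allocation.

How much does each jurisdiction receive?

Meridian Zone: $22,095; Bellamy Borough: $24,080; South Ward: $44,735

Equal tier: $40,005 ÷ 3 = $13,335 apiece.
Remainder $50,905 by assessed value (total 887,265): Meridian Zone 8,760.85 → $8,760; Bellamy Borough 10,746.53 → $10,745; South Ward 31,397.63 → $31,400.
Totals: Meridian Zone $13,335 + $8,760 = $22,095; Bellamy Borough $13,335 + $10,745 = $24,080; South Ward $13,335 + $31,400 = $44,735.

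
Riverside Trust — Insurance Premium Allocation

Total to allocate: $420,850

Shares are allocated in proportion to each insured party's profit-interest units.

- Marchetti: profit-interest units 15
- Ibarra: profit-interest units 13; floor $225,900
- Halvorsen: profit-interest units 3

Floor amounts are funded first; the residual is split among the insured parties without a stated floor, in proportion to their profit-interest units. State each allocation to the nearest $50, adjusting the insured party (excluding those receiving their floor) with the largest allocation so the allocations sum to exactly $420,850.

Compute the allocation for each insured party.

Marchetti: $162,450 | Ibarra: $225,900 | Halvorsen: $32,500

Minimums first: Ibarra $225,900. Remaining pool $194,950.
Remaining pool split over remaining profit-interest units 18: Marchetti 162,458.33 → $162,450; Halvorsen 32,491.67 → $32,500.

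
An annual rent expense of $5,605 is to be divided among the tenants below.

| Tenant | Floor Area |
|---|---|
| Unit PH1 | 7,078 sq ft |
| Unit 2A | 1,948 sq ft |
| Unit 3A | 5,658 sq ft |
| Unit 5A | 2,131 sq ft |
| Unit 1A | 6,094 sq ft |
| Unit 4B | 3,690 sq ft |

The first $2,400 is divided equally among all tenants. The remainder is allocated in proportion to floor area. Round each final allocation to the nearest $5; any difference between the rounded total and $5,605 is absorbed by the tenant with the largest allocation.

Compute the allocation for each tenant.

Unit PH1: $1,255 | Unit 2A: $635 | Unit 3A: $1,080 | Unit 5A: $655 | Unit 1A: $1,135 | Unit 4B: $845

Equal tier: $2,400 ÷ 6 = $400 apiece.
Remainder $3,205 by floor area (total 26,599): Unit PH1 852.85 → $855; Unit 2A 234.72 → $235; Unit 3A 681.75 → $680; Unit 5A 256.77 → $255; Unit 1A 734.29 → $735; Unit 4B 444.62 → $445.
Totals: Unit PH1 $400 + $855 = $1,255; Unit 2A $400 + $235 = $635; Unit 3A $400 + $680 = $1,080; Unit 5A $400 + $255 = $655; Unit 1A $400 + $735 = $1,135; Unit 4B $400 + $445 = $845.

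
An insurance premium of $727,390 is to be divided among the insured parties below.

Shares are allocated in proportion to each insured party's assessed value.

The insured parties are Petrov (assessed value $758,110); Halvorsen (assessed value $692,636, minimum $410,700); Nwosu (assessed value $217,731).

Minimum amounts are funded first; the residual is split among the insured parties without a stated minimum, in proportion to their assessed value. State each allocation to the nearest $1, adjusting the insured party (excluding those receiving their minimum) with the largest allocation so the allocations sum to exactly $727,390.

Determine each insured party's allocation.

Minimums first: Halvorsen $410,700. Residual $316,690.
Residual split over remaining assessed value 975,841: Petrov 246,029.69 → $246,030; Nwosu 70,660.31 → $70,660.

Petrov: $246,030 · Halvorsen: $410,700 · Nwosu: $70,660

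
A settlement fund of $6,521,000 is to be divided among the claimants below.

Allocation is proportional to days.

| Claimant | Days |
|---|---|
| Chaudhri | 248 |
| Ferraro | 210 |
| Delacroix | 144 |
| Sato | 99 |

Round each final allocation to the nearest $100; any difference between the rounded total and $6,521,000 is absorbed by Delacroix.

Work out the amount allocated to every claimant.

Days total: 701.
Pro-rata amounts: Chaudhri 248/701 × $6,521,000 = 2,307,001.43; Ferraro 210/701 × $6,521,000 = 1,953,509.27; Delacroix 144/701 × $6,521,000 = 1,339,549.22; Sato 99/701 × $6,521,000 = 920,940.09.
After rounding ($100): Chaudhri $2,307,000; Ferraro $1,953,500; Delacroix $1,339,500; Sato $920,900. Sum = $6,520,900.
Difference $6,521,000 − $6,520,900 = +$100 applied to Delacroix: Delacroix becomes $1,339,600.

Chaudhri: $2,307,000 · Ferraro: $1,953,500 · Delacroix: $1,339,600 · Sato: $920,900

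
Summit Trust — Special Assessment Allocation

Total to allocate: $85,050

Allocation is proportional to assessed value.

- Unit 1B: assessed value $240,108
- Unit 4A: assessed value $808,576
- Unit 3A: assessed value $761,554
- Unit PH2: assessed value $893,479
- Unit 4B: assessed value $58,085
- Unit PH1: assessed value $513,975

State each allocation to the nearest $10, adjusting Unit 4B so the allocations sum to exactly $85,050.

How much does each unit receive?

Unit 1B: $6,230 | Unit 4A: $20,990 | Unit 3A: $19,770 | Unit PH2: $23,200 | Unit 4B: $1,520 | Unit PH1: $13,340

Assessed value total: 3,275,777.
Raw shares: Unit 1B 240,108/3,275,777 × $85,050 = 6,234.00; Unit 4A 808,576/3,275,777 × $85,050 = 20,993.31; Unit 3A 761,554/3,275,777 × $85,050 = 19,772.46; Unit PH2 893,479/3,275,777 × $85,050 = 23,197.67; Unit 4B 58,085/3,275,777 × $85,050 = 1,508.08; Unit PH1 513,975/3,275,777 × $85,050 = 13,344.49.
After rounding ($10): Unit 1B $6,230; Unit 4A $20,990; Unit 3A $19,770; Unit PH2 $23,200; Unit 4B $1,510; Unit PH1 $13,340. Sum = $85,040.
Difference $85,050 − $85,040 = +$10 applied to Unit 4B: Unit 4B becomes $1,520.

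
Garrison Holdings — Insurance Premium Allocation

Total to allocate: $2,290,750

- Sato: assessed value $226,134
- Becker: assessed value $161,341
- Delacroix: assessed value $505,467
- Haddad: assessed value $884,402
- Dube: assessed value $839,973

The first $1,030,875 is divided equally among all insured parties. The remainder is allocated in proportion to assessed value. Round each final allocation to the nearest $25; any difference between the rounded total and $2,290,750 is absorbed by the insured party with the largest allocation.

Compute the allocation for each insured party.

Sato: $315,025; Becker: $283,850; Delacroix: $449,475; Haddad: $631,900; Dube: $610,500

First tranche $1,030,875 split equally: $206,175 each.
Remainder $1,259,875 by assessed value (total 2,617,317): Sato 108,852.15 → $108,850; Becker 77,663.31 → $77,675; Delacroix 243,312.23 → $243,300; Haddad 425,716.86 → $425,725; Dube 404,330.46 → $404,325.
Totals: Sato $206,175 + $108,850 = $315,025; Becker $206,175 + $77,675 = $283,850; Delacroix $206,175 + $243,300 = $449,475; Haddad $206,175 + $425,725 = $631,900; Dube $206,175 + $404,325 = $610,500.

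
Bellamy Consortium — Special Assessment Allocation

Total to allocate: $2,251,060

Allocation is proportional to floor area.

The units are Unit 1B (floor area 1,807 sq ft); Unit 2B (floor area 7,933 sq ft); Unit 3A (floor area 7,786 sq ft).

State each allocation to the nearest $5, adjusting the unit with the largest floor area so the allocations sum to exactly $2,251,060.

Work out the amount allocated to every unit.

Combined floor area = 1,807 + 7,933 + 7,786 = 17,526.
Proportional shares: Unit 1B 232,093.20; Unit 2B 1,018,923.83; Unit 3A 1,000,042.97.
At nearest $5: Unit 1B $232,095; Unit 2B $1,018,925; Unit 3A $1,000,045. Sum = $2,251,065.
Difference $2,251,060 − $2,251,065 = −$5 applied to largest floor area (Unit 2B): Unit 2B becomes $1,018,920.

Unit 1B: $232,095 | Unit 2B: $1,018,920 | Unit 3A: $1,000,045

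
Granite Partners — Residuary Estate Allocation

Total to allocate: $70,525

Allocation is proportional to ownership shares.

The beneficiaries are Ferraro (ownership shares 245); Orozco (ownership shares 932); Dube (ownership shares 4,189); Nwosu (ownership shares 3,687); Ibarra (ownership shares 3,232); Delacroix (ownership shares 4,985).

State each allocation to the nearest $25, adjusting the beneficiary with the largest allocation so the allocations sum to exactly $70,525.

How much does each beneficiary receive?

Total ownership shares = 17,270.
Pro-rata amounts: Ferraro 245/17,270 × $70,525 = 1,000.50; Orozco 932/17,270 × $70,525 = 3,805.98; Dube 4,189/17,270 × $70,525 = 17,106.50; Nwosu 3,687/17,270 × $70,525 = 15,056.50; Ibarra 3,232/17,270 × $70,525 = 13,198.43; Delacroix 4,985/17,270 × $70,525 = 20,357.10.
At nearest $25: Ferraro $1,000; Orozco $3,800; Dube $17,100; Nwosu $15,050; Ibarra $13,200; Delacroix $20,350. Sum = $70,500.
Difference $70,525 − $70,500 = +$25 applied to largest allocation (Delacroix): Delacroix becomes $20,375.

Ferraro: $1,000; Orozco: $3,800; Dube: $17,100; Nwosu: $15,050; Ibarra: $13,200; Delacroix: $20,375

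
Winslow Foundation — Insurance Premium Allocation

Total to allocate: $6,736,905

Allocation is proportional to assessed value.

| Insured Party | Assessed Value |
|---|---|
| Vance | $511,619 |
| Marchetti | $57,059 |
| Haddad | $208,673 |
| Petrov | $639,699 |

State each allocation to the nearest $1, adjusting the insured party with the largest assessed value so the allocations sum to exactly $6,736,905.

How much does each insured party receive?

Vance: $2,432,327 · Marchetti: $271,269 · Haddad: $992,068 · Petrov: $3,041,241

Combined assessed value = 511,619 + 57,059 + 208,673 + 639,699 = 1,417,050.
Proportional shares: Vance 2,432,326.73; Marchetti 271,268.52; Haddad 992,068.15; Petrov 3,041,241.59.
At nearest $1: Vance $2,432,327; Marchetti $271,269; Haddad $992,068; Petrov $3,041,242. Sum = $6,736,906.
Difference $6,736,905 − $6,736,906 = −$1 applied to largest assessed value (Petrov): Petrov becomes $3,041,241.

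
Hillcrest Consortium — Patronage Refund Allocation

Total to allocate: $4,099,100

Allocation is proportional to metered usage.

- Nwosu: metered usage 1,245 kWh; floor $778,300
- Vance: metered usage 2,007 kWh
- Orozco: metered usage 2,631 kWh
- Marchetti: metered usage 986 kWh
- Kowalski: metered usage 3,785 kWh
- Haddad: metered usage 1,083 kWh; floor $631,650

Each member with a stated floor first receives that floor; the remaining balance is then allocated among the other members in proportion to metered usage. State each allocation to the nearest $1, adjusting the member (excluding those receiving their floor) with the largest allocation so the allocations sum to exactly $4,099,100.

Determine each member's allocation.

Nwosu: $778,300; Vance: $573,613; Orozco: $751,956; Marchetti: $281,805; Kowalski: $1,081,776; Haddad: $631,650

Guaranteed amounts: Nwosu $778,300; Haddad $631,650. Residual $2,689,150.
Residual split over remaining metered usage 9,409: Vance 573,612.93 → $573,613; Orozco 751,955.96 → $751,956; Marchetti 281,804.86 → $281,805; Kowalski 1,081,776.25 → $1,081,776.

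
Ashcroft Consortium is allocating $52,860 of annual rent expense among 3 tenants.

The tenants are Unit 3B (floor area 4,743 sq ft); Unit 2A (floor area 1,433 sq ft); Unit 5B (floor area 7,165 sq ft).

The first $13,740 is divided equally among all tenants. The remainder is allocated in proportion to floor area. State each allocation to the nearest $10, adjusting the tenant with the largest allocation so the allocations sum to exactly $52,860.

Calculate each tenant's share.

Unit 3B: $18,490 | Unit 2A: $8,780 | Unit 5B: $25,590

First tranche $13,740 split equally: $4,580 each.
Remainder $39,120 by floor area (total 13,341): Unit 3B 13,907.96 → $13,910; Unit 2A 4,202.01 → $4,200; Unit 5B 21,010.03 → $21,010.
Totals: Unit 3B $4,580 + $13,910 = $18,490; Unit 2A $4,580 + $4,200 = $8,780; Unit 5B $4,580 + $21,010 = $25,590.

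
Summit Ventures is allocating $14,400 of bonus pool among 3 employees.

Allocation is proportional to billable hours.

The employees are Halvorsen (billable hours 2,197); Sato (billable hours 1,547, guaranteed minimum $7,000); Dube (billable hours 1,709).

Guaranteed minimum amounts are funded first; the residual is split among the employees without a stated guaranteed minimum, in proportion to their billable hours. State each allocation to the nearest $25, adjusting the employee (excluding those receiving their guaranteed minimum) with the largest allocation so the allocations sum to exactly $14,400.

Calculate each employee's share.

Guaranteed amounts: Sato $7,000. Remaining pool $7,400.
Remaining pool split over remaining billable hours 3,906: Halvorsen 4,162.26 → $4,150; Dube 3,237.74 → $3,250.

Halvorsen: $4,150 · Sato: $7,000 · Dube: $3,250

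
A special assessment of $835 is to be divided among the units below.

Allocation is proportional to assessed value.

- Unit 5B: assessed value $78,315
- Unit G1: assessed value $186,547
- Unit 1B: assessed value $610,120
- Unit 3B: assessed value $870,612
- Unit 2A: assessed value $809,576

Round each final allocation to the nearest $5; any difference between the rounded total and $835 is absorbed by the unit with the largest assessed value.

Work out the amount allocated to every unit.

Unit 5B: $25 · Unit G1: $60 · Unit 1B: $200 · Unit 3B: $285 · Unit 2A: $265

Combined assessed value = 78,315 + 186,547 + 610,120 + 870,612 + 809,576 = 2,555,170.
Unrounded shares: Unit 5B 25.59; Unit G1 60.96; Unit 1B 199.38; Unit 3B 284.51; Unit 2A 264.56.
At nearest $5: Unit 5B $25; Unit G1 $60; Unit 1B $200; Unit 3B $285; Unit 2A $265. Sum = $835.
Sum already equals the total — no adjustment.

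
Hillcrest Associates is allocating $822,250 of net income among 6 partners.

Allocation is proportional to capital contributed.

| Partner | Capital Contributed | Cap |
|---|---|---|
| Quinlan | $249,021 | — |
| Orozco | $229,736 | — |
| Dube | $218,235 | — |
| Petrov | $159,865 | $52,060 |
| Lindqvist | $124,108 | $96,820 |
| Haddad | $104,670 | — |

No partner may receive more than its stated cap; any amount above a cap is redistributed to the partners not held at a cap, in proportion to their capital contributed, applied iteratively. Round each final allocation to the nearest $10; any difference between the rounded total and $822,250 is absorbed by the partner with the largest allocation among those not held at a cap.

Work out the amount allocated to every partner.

Quinlan: $209,170 | Orozco: $192,970 | Dube: $183,310 | Petrov: $52,060 | Lindqvist: $96,820 | Haddad: $87,920

Combined capital contributed = 1,085,635.
Pro-rata shares before constraints: Quinlan 188,606.22; Orozco 173,999.94; Dube 165,289.19; Petrov 121,080.29; Lindqvist 93,998.26; Haddad 79,276.10.
Held at cap: Petrov ($52,060); balance $770,190 reallocated over remaining capital contributed 925,770.
Held at cap: Lindqvist ($96,820); balance $673,370 reallocated over remaining capital contributed 801,662.
Shares after redistribution: Quinlan 209,169.54 → $209,170; Orozco 192,970.77 → $192,970; Dube 183,310.30 → $183,310; Haddad 87,919.39 → $87,920.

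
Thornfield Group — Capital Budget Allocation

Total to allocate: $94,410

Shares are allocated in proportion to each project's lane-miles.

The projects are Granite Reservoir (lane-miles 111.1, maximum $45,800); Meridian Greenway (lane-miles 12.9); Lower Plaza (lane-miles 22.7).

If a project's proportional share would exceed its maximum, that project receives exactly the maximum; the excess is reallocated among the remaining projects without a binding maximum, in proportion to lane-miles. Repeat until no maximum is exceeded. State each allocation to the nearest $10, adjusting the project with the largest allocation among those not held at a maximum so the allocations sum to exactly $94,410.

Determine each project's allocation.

Total lane-miles = 146.7.
Unconstrained shares: Granite Reservoir 71,499.33; Meridian Greenway 8,301.90; Lower Plaza 14,608.77.
Held at cap: Granite Reservoir ($45,800); balance $48,610 reallocated over remaining lane-miles 35.6.
Shares after redistribution: Meridian Greenway 17,614.30 → $17,610; Lower Plaza 30,995.70 → $31,000.

Granite Reservoir: $45,800 · Meridian Greenway: $17,610 · Lower Plaza: $31,000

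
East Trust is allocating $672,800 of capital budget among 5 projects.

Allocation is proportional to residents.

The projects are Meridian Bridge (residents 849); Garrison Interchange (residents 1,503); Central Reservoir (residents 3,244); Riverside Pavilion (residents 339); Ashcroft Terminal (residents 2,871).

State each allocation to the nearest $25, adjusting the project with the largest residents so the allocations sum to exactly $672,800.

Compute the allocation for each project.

Total residents = 849 + 1,503 + 3,244 + 339 + 2,871 = 8,806.
Proportional shares: Meridian Bridge 64,865.68; Garrison Interchange 114,832.89; Central Reservoir 247,849.56; Riverside Pavilion 25,900.43; Ashcroft Terminal 219,351.44.
Rounded to nearest $25: Meridian Bridge $64,875; Garrison Interchange $114,825; Central Reservoir $247,850; Riverside Pavilion $25,900; Ashcroft Terminal $219,350. Sum = $672,800.
Sum already equals the total — no adjustment.

Meridian Bridge: $64,875 · Garrison Interchange: $114,825 · Central Reservoir: $247,850 · Riverside Pavilion: $25,900 · Ashcroft Terminal: $219,350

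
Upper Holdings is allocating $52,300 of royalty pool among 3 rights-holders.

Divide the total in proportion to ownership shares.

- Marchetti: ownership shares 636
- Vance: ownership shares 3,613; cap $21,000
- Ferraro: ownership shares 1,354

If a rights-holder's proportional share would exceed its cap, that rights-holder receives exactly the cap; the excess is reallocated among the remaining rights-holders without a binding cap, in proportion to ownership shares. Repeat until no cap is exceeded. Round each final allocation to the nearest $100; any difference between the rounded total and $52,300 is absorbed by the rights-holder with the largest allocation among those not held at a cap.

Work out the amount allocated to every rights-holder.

Combined ownership shares = 5,603.
Unconstrained shares: Marchetti 5,936.61; Vance 33,724.77; Ferraro 12,638.62.
Cap binds for Vance ($21,000); balance $31,300 reallocated over remaining ownership shares 1,990.
Redistributed shares: Marchetti 10,003.42 → $10,000; Ferraro 21,296.58 → $21,300.

Marchetti: $10,000; Vance: $21,000; Ferraro: $21,300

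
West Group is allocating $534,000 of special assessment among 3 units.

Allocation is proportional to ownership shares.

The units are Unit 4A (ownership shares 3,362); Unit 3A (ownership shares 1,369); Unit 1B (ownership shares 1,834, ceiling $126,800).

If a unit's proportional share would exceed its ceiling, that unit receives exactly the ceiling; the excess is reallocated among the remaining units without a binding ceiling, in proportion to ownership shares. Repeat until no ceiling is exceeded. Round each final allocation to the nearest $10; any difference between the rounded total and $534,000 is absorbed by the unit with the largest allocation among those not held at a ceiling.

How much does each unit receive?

Unit 4A: $289,370 · Unit 3A: $117,830 · Unit 1B: $126,800

Ownership shares total: 6,565.
Unconstrained shares: Unit 4A 273,466.57; Unit 3A 111,355.06; Unit 1B 149,178.37.
Capped: Unit 1B ($126,800); remaining pool $407,200 reallocated over remaining ownership shares 4,731.
Redistributed shares: Unit 4A 289,369.35 → $289,370; Unit 3A 117,830.65 → $117,830.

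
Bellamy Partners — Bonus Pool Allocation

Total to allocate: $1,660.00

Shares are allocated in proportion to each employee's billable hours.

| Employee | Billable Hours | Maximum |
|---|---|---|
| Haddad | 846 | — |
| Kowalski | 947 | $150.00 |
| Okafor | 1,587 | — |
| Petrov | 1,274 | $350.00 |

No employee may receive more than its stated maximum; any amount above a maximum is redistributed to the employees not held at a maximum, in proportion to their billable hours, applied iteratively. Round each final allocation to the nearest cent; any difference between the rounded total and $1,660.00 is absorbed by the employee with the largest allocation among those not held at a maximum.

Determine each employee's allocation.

Haddad: $403.35 | Kowalski: $150.00 | Okafor: $756.65 | Petrov: $350.00

Combined billable hours = 4,654.
Pro-rata shares before constraints: Haddad 301.7533; Kowalski 337.7783; Okafor 566.05501; Petrov 454.4134.
Cap binds for Kowalski ($150.00), Petrov ($350.00); balance $1,160.00 reallocated over remaining billable hours 2,433.
Redistributed shares: Haddad 403.3539 → $403.35; Okafor 756.6461 → $756.65.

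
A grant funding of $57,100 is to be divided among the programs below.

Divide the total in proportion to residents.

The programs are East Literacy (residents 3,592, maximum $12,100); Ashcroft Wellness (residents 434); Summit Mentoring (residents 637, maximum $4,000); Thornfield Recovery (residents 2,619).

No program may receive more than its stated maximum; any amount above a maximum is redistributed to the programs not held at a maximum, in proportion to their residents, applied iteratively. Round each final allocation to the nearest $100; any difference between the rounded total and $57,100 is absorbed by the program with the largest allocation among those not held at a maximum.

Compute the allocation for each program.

East Literacy: $12,100 | Ashcroft Wellness: $5,800 | Summit Mentoring: $4,000 | Thornfield Recovery: $35,200

Sum of residents: 7,282.
Unconstrained shares: East Literacy 28,165.78; Ashcroft Wellness 3,403.10; Summit Mentoring 4,994.88; Thornfield Recovery 20,536.24.
Cap binds for East Literacy ($12,100), Summit Mentoring ($4,000); remaining pool $41,000 reallocated over remaining residents 3,053.
Redistributed shares: Ashcroft Wellness 5,828.37 → $5,800; Thornfield Recovery 35,171.63 → $35,200.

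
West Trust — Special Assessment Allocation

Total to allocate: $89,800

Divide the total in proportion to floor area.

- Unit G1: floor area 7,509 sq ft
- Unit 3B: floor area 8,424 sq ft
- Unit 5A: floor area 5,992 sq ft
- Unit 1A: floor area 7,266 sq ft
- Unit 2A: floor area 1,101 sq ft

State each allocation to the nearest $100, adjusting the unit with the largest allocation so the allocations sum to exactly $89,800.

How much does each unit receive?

Unit G1: $22,300 · Unit 3B: $24,900 · Unit 5A: $17,800 · Unit 1A: $21,500 · Unit 2A: $3,300

Total floor area = 30,292.
Raw shares: Unit G1 7,509/30,292 × $89,800 = 22,260.27; Unit 3B 8,424/30,292 × $89,800 = 24,972.77; Unit 5A 5,992/30,292 × $89,800 = 17,763.16; Unit 1A 7,266/30,292 × $89,800 = 21,539.90; Unit 2A 1,101/30,292 × $89,800 = 3,263.89.
After rounding ($100): Unit G1 $22,300; Unit 3B $25,000; Unit 5A $17,800; Unit 1A $21,500; Unit 2A $3,300. Sum = $89,900.
Difference $89,800 − $89,900 = −$100 applied to largest allocation (Unit 3B): Unit 3B becomes $24,900.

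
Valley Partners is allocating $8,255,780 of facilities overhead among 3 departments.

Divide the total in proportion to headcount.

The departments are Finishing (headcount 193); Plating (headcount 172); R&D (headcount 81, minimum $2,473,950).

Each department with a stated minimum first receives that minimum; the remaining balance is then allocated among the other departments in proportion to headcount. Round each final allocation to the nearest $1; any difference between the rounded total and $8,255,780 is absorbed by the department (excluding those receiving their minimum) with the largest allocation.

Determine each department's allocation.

Fund the minimums — R&D $2,473,950. Residual $5,781,830.
Residual split over remaining headcount 365: Finishing 3,057,241.62 → $3,057,242; Plating 2,724,588.38 → $2,724,588.

Finishing: $3,057,242 · Plating: $2,724,588 · R&D: $2,473,950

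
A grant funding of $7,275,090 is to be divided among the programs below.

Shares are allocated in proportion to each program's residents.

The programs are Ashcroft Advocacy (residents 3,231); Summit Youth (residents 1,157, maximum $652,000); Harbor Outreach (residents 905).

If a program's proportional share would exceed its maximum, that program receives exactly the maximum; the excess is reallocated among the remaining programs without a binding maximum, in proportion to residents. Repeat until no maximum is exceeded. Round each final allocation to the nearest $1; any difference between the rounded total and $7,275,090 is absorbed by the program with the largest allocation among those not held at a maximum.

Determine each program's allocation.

Total residents = 5,293.
Pro-rata shares before constraints: Ashcroft Advocacy 4,440,924.96; Summit Youth 1,590,266.23; Harbor Outreach 1,243,898.82.
Capped: Summit Youth ($652,000); balance $6,623,090 reallocated over remaining residents 4,136.
Redistributed shares: Ashcroft Advocacy 5,173,888.73 → $5,173,889; Harbor Outreach 1,449,201.27 → $1,449,201.

Ashcroft Advocacy: $5,173,889 | Summit Youth: $652,000 | Harbor Outreach: $1,449,201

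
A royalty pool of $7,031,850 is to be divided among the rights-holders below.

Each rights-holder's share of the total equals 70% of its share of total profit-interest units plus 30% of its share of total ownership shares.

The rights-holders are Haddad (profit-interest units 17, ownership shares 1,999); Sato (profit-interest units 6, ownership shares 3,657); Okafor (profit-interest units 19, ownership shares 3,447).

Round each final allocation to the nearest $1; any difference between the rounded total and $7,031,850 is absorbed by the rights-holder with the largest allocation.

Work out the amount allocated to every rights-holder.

Haddad: $2,455,611 | Sato: $1,550,669 | Okafor: $3,025,570

Profit-interest units total 42; ownership shares total 9,103.
Blended shares (70% profit-interest units + 30% ownership shares): Haddad 0.3492; Sato 0.2205; Okafor 0.4303.
Unrounded shares: Haddad 2,455,611.42; Sato 1,550,668.54; Okafor 3,025,570.04.
Rounded to nearest $1: Haddad $2,455,611; Sato $1,550,669; Okafor $3,025,570. Sum = $7,031,850.
Sum already equals the total — no adjustment.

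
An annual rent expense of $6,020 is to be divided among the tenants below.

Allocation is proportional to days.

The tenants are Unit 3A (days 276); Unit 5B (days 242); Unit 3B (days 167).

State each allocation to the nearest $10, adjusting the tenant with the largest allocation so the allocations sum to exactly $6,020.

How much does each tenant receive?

Combined days = 685.
Proportional shares: Unit 3A 276/685 × $6,020 = 2,425.58; Unit 5B 242/685 × $6,020 = 2,126.77; Unit 3B 167/685 × $6,020 = 1,467.65.
Rounded to nearest $10: Unit 3A $2,430; Unit 5B $2,130; Unit 3B $1,470. Sum = $6,030.
Difference $6,020 − $6,030 = −$10 applied to largest allocation (Unit 3A): Unit 3A becomes $2,420.

Unit 3A: $2,420 | Unit 5B: $2,130 | Unit 3B: $1,470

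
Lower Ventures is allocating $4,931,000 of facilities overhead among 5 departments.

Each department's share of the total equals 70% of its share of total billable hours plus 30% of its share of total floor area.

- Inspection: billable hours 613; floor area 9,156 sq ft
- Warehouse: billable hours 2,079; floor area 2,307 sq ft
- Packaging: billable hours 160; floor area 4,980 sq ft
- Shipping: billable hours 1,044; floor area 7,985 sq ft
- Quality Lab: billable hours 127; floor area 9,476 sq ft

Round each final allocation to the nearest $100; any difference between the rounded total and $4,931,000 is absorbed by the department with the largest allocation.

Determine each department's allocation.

Billable hours total 4,023; floor area total 33,904.
Blended shares (70% billable hours + 30% floor area): Inspection 0.1877; Warehouse 0.3822; Packaging 0.0719; Shipping 0.2523; Quality Lab 0.1059.
Unrounded shares: Inspection 925,443.59; Warehouse 1,884,423.50; Packaging 354,566.11; Shipping 1,244,144.86; Quality Lab 522,421.95.
After rounding ($100): Inspection $925,400; Warehouse $1,884,400; Packaging $354,600; Shipping $1,244,100; Quality Lab $522,400. Sum = $4,930,900.
Difference $4,931,000 − $4,930,900 = +$100 applied to largest allocation (Warehouse): Warehouse becomes $1,884,500.

Inspection: $925,400; Warehouse: $1,884,500; Packaging: $354,600; Shipping: $1,244,100; Quality Lab: $522,400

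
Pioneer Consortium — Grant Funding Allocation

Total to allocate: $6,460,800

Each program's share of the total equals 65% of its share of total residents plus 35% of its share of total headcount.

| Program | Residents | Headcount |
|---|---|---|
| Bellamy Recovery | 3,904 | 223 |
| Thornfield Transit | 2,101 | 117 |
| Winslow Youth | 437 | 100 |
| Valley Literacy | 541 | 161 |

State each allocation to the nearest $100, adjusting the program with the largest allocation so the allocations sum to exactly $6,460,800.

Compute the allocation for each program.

Totals — residents 6,983, headcount 601.
Blended shares (65% residents + 35% headcount): Bellamy Recovery 0.4933; Thornfield Transit 0.2637; Winslow Youth 0.0989; Valley Literacy 0.1441.
Proportional shares: Bellamy Recovery 3,186,878.17; Thornfield Transit 1,703,740.40; Winslow Youth 639,061.19; Valley Literacy 931,120.23.
Rounded to nearest $100: Bellamy Recovery $3,186,900; Thornfield Transit $1,703,700; Winslow Youth $639,100; Valley Literacy $931,100. Sum = $6,460,800.
No rounding difference to absorb.

Bellamy Recovery: $3,186,900; Thornfield Transit: $1,703,700; Winslow Youth: $639,100; Valley Literacy: $931,100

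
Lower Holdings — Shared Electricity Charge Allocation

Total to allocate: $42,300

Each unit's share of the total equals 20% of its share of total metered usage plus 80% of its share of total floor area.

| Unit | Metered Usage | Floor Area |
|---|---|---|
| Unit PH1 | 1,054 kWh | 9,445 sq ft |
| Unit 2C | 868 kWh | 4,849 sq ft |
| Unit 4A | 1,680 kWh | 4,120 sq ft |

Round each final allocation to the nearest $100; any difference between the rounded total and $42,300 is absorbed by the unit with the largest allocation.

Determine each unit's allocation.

Totals — metered usage 3,602, floor area 18,414.
Blended shares (20% metered usage + 80% floor area): Unit PH1 0.4689; Unit 2C 0.2589; Unit 4A 0.2723.
Raw shares: Unit PH1 19,832.90; Unit 2C 10,949.83; Unit 4A 11,517.26.
At nearest $100: Unit PH1 $19,800; Unit 2C $10,900; Unit 4A $11,500. Sum = $42,200.
Difference $42,300 − $42,200 = +$100 applied to largest allocation (Unit PH1): Unit PH1 becomes $19,900.

Unit PH1: $19,900; Unit 2C: $10,900; Unit 4A: $11,500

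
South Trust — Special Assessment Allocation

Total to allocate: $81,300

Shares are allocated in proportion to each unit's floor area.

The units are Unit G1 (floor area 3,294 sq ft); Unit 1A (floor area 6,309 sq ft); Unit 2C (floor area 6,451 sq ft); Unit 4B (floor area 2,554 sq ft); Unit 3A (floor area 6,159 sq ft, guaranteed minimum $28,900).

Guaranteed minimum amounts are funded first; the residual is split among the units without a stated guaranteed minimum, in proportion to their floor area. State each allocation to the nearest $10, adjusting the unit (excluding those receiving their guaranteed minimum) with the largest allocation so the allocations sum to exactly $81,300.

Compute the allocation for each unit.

Unit G1: $9,280 | Unit 1A: $17,770 | Unit 2C: $18,160 | Unit 4B: $7,190 | Unit 3A: $28,900

Fund the minimums — Unit 3A $28,900. Remaining pool $52,400.
Remaining pool split over remaining floor area 18,608: Unit G1 9,275.88 → $9,280; Unit 1A 17,766.10 → $17,770; Unit 2C 18,165.97 → $18,170; Unit 4B 7,192.05 → $7,190.
Rounding difference −$10 applied to Unit 2C → $18,160.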